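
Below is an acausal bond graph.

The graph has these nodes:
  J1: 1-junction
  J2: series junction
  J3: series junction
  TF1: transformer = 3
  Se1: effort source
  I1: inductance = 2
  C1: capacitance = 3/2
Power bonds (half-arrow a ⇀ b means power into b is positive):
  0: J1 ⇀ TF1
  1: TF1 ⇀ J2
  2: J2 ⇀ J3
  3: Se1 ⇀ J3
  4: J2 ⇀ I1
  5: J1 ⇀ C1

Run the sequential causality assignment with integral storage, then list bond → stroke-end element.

b3 |J3  (Se1: effort source, stroke at far end)
b2 |J2  (J3: last free bond brings flow in)
b4 |I1  (I1 outputs flow p/I1)
b1 |J2  (J2 flow already set via bond 4)
b0 |TF1  (TF1 one-in-one-out from 1)
b5 |J1  (J1 flow already set via bond 0)

#0 stroke at TF1
#1 stroke at J2
#2 stroke at J2
#3 stroke at J3
#4 stroke at I1
#5 stroke at J1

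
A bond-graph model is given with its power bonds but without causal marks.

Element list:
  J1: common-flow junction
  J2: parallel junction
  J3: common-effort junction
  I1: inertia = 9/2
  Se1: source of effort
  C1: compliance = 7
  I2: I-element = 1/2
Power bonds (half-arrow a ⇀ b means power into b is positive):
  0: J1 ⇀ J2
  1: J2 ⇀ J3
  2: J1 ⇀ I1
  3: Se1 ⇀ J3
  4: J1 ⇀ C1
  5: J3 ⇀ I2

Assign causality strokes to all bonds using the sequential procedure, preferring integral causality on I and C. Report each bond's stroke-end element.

b0 →J1
b1 →J2
b2 →I1
b3 →J3
b4 →J1
b5 →I2

bond 3 stroke→J3  (source Se1 imposes e)
bond 1 stroke→J2  (common-e at J3 fixed by 3)
bond 5 stroke→I2  (common-e at J3 fixed by 3)
bond 0 stroke→J1  (0-jn J2 has e-setter on 1)
bond 2 stroke→I1  (I1 outputs flow p/I1)
bond 4 stroke→J1  (J1 flow already set via bond 2)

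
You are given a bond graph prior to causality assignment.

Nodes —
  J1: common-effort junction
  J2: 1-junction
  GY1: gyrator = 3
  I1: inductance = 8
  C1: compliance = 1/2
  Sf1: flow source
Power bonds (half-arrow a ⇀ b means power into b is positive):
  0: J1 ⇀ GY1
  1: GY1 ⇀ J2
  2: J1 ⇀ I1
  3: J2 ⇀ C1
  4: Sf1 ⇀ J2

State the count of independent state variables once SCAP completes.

2  (C1, I1 all integral)

β4 stroke→Sf1  (Sf1 (Sf) sets flow on bond)
β1 stroke→J2  (J2 flow already set via bond 4)
β3 stroke→J2  (J2 flow already set via bond 4)
β0 stroke→J1  (GY GY1: same side as bond 1)
β2 stroke→I1  (0-jn J1 has e-setter on 0)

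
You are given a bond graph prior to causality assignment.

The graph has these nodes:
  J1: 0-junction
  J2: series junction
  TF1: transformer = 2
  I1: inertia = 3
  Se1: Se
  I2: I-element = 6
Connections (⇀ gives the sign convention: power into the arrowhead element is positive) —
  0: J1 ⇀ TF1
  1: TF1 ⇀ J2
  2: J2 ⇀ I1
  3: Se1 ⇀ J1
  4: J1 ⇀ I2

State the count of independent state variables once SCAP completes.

2  (I1, I2 all integral)

b3 stroke→J1  (Se1 (Se) sets effort on bond)
b0 stroke→TF1  (common-e at J1 fixed by 3)
b4 stroke→I2  (common-e at J1 fixed by 3)
b1 stroke→J2  (TF1 one-in-one-out from 0)
b2 stroke→I1  (J2 needs exactly one f-in)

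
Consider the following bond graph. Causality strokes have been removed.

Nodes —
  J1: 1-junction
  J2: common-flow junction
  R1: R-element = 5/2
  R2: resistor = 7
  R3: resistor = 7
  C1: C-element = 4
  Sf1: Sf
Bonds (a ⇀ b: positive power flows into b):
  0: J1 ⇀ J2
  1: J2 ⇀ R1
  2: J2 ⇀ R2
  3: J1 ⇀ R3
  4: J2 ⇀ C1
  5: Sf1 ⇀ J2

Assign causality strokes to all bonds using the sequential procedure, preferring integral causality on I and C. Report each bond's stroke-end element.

b0 stroke→J2
b1 stroke→J2
b2 stroke→J2
b3 stroke→J1
b4 stroke→J2
b5 stroke→Sf1

β5 |Sf1  (Sf1 (Sf) sets flow on bond)
β0 |J2  (1-jn J2 has f-setter on 5)
β1 |J2  (common-f at J2 fixed by 5)
β2 |J2  (J2: bond 5 brought flow, rest push out)
β4 |J2  (1-jn J2 has f-setter on 5)
β3 |J1  (J1 flow already set via bond 0)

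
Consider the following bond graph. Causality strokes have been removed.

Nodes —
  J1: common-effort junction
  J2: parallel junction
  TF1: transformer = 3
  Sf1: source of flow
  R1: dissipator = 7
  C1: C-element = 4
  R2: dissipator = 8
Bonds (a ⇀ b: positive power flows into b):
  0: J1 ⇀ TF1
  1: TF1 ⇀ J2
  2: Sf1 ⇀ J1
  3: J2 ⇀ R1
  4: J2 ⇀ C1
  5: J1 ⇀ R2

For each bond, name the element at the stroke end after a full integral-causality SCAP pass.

b2 →Sf1  (Sf1 (Sf) sets flow on bond)
b4 →J2  (C1: C, integral causality)
b1 →TF1  (common-e at J2 fixed by 4)
b3 →R1  (J2 effort already set via bond 4)
b0 →J1  (TF TF1: opposite of bond 1)
b5 →R2  (0-jn J1 has e-setter on 0)

bond 0 stroke→J1
bond 1 stroke→TF1
bond 2 stroke→Sf1
bond 3 stroke→R1
bond 4 stroke→J2
bond 5 stroke→R2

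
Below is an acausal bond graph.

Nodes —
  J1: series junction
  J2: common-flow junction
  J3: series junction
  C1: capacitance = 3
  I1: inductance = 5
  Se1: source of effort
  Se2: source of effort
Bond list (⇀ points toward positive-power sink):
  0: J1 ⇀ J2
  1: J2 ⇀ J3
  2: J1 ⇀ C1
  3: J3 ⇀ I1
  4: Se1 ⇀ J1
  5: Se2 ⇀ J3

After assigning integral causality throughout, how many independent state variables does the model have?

2  (C1, I1 all integral)

β4 stroke→J1  (Se1: effort source, stroke at far end)
β5 stroke→J3  (Se2 (Se) sets effort on bond)
β2 stroke→J1  (C1: C, integral causality)
β0 stroke→J2  (only one flow-in slot at J1)
β1 stroke→J3  (J2: last free bond brings flow in)
β3 stroke→I1  (J3: last free bond brings flow in)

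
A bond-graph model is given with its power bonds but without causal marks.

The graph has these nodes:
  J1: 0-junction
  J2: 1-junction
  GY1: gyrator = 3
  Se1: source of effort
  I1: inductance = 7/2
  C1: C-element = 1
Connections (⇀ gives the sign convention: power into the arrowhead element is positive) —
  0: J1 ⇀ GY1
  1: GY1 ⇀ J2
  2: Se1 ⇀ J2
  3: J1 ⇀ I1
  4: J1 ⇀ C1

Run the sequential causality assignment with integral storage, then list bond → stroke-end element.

bond 2 |J2  (source Se1 imposes e)
bond 1 |GY1  (closing 1-jn rule on J2)
bond 0 |GY1  (through GY1, causality inverts; strokes same side of GY1)
bond 3 |I1  (I1 integral (f out))
bond 4 |J1  (closing 0-jn rule on J1)

β0 →GY1
β1 →GY1
β2 →J2
β3 →I1
β4 →J1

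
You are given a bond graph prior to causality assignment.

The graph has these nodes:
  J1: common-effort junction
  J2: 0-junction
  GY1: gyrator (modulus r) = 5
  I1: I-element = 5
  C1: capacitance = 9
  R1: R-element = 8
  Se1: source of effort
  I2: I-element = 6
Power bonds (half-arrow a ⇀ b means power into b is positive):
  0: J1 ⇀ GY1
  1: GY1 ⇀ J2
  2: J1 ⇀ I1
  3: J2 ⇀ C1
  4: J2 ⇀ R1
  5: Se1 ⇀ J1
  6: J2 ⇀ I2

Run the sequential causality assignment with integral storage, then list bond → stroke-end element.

b0 →GY1
b1 →GY1
b2 →I1
b3 →J2
b4 →R1
b5 →J1
b6 →I2

b5 stroke→J1  (Se1 fixes effort; stroke away)
b0 stroke→GY1  (common-e at J1 fixed by 5)
b2 stroke→I1  (J1 effort already set via bond 5)
b1 stroke→GY1  (GY1 both-in/both-out from 0)
b3 stroke→J2  (C1: C, integral causality)
b4 stroke→R1  (J2 effort already set via bond 3)
b6 stroke→I2  (0-jn J2 has e-setter on 3)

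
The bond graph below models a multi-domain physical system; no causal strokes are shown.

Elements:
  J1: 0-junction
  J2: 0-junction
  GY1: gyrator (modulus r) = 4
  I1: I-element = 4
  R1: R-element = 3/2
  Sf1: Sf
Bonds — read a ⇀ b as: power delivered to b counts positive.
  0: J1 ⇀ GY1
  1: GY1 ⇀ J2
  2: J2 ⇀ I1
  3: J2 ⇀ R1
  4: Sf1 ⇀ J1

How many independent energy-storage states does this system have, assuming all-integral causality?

1  (I1 all integral)

bond 4 |Sf1  (Sf1 fixes flow; stroke at Sf1)
bond 0 |J1  (only one effort-in slot at J1)
bond 1 |J2  (GY GY1: same side as bond 0)
bond 2 |I1  (J2: bond 1 brought effort, rest push out)
bond 3 |R1  (J2 effort already set via bond 1)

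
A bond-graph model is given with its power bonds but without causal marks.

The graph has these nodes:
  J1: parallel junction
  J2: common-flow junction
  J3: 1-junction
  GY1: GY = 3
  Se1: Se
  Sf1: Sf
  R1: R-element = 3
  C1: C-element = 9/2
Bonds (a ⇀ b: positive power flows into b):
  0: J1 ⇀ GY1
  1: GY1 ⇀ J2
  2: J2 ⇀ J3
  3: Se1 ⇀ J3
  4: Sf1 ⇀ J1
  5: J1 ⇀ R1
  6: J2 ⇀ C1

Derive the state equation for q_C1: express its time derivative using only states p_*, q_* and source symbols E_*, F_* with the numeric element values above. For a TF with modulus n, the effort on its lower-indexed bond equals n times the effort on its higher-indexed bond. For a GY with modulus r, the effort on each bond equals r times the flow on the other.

dq_C1/dt = E_Se1/3 + F_Sf1 - 2*q_C1/27

#3 |J3  (Se1 fixes effort; stroke away)
#4 |Sf1  (source Sf1 imposes f)
#2 |J2  (J3 needs exactly one f-in)
#6 |J2  (C1 outputs effort q/C1)
#1 |GY1  (only one flow-in slot at J2)
#0 |GY1  (GY1 both-in/both-out from 1)
#5 |J1  (J1: last free bond brings effort in)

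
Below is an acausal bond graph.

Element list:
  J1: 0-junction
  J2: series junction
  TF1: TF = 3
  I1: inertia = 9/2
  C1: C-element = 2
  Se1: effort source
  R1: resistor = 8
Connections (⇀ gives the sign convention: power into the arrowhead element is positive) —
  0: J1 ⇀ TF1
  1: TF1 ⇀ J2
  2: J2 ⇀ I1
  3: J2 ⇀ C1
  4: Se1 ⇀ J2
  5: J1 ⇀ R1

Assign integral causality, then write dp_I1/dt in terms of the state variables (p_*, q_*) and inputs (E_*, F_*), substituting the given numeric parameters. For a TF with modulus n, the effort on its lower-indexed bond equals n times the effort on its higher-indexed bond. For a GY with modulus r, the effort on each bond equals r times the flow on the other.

bond 4 stroke→J2  (Se1 (Se) sets effort on bond)
bond 2 stroke→I1  (I1 integral (f out))
bond 1 stroke→J2  (common-f at J2 fixed by 2)
bond 3 stroke→J2  (1-jn J2 has f-setter on 2)
bond 0 stroke→TF1  (TF TF1: opposite of bond 1)
bond 5 stroke→J1  (J1 needs exactly one e-in)

dp_I1/dt = E_Se1 - 16*p_I1/81 - q_C1/2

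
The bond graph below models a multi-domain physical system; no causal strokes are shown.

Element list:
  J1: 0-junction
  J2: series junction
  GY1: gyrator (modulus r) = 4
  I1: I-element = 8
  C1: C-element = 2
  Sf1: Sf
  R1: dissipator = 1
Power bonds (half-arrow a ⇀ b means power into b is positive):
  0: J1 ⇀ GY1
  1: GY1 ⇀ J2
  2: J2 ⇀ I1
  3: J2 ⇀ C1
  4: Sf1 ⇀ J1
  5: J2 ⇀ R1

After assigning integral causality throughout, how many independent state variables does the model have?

#4 |Sf1  (Sf1 (Sf) sets flow on bond)
#0 |J1  (closing 0-jn rule on J1)
#1 |J2  (GY1 both-in/both-out from 0)
#2 |I1  (prefer integral on I1)
#3 |J2  (1-jn J2 has f-setter on 2)
#5 |J2  (1-jn J2 has f-setter on 2)

2  (C1, I1 all integral)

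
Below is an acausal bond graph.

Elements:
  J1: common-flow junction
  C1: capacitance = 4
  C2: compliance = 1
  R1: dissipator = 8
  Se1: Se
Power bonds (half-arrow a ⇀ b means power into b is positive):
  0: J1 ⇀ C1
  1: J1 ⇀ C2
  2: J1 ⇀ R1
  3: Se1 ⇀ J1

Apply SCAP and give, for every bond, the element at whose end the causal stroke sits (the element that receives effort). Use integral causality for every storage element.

β3 →J1  (Se1: effort source, stroke at far end)
β0 →J1  (C1 outputs effort q/C1)
β1 →J1  (C2 integral (e out))
β2 →R1  (J1: last free bond brings flow in)

bond 0 stroke at J1
bond 1 stroke at J1
bond 2 stroke at R1
bond 3 stroke at J1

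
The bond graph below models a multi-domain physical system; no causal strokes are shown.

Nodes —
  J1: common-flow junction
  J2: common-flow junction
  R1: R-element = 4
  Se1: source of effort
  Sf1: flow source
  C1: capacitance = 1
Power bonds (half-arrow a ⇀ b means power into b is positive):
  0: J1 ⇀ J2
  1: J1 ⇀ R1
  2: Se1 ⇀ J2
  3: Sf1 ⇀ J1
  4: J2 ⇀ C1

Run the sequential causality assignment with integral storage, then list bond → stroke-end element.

bond 2 stroke→J2  (Se1 (Se) sets effort on bond)
bond 3 stroke→Sf1  (source Sf1 imposes f)
bond 0 stroke→J1  (common-f at J1 fixed by 3)
bond 1 stroke→J1  (J1 flow already set via bond 3)
bond 4 stroke→J2  (common-f at J2 fixed by 0)

β0 |J1
β1 |J1
β2 |J2
β3 |Sf1
β4 |J2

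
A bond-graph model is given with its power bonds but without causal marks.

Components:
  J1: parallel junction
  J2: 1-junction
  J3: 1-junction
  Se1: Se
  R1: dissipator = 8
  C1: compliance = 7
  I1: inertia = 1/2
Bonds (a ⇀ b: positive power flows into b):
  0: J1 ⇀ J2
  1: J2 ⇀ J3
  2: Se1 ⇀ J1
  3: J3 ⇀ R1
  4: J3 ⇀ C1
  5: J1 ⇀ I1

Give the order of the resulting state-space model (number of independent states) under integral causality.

#2 stroke at J1  (Se1: effort source, stroke at far end)
#0 stroke at J2  (J1 effort already set via bond 2)
#5 stroke at I1  (0-jn J1 has e-setter on 2)
#1 stroke at J3  (closing 1-jn rule on J2)
#4 stroke at J3  (C1 integral (e out))
#3 stroke at R1  (only one flow-in slot at J3)

2  (C1, I1 all integral)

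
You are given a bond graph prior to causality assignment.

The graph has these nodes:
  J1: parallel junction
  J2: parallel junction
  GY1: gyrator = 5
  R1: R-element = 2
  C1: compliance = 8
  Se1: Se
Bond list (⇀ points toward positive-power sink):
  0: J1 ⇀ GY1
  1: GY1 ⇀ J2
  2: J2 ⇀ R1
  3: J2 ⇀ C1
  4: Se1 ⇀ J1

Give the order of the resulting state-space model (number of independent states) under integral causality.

b4 →J1  (Se1 fixes effort; stroke away)
b0 →GY1  (J1 effort already set via bond 4)
b1 →GY1  (GY1: gyrator matches bond 0)
b3 →J2  (C1: C, integral causality)
b2 →R1  (J2: bond 3 brought effort, rest push out)

1  (C1 all integral)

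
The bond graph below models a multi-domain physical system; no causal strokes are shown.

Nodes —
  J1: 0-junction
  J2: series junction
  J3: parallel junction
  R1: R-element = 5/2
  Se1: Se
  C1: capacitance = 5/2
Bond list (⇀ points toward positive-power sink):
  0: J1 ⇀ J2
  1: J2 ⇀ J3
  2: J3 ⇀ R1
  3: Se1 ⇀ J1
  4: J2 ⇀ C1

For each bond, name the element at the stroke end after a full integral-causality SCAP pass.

b3 stroke→J1  (Se1: effort source, stroke at far end)
b0 stroke→J2  (0-jn J1 has e-setter on 3)
b4 stroke→J2  (C1 integral (e out))
b1 stroke→J3  (closing 1-jn rule on J2)
b2 stroke→R1  (0-jn J3 has e-setter on 1)

bond 0 stroke→J2
bond 1 stroke→J3
bond 2 stroke→R1
bond 3 stroke→J1
bond 4 stroke→J2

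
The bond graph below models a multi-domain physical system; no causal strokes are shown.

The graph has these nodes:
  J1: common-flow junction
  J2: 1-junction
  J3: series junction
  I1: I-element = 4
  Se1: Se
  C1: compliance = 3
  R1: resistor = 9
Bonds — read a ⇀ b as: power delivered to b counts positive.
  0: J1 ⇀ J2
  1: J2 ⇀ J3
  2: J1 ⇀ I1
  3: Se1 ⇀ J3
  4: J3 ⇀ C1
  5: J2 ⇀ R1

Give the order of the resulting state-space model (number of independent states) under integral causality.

2  (C1, I1 all integral)

#3 stroke at J3  (source Se1 imposes e)
#2 stroke at I1  (I1 outputs flow p/I1)
#0 stroke at J1  (common-f at J1 fixed by 2)
#1 stroke at J2  (common-f at J2 fixed by 0)
#5 stroke at J2  (common-f at J2 fixed by 0)
#4 stroke at J3  (common-f at J3 fixed by 1)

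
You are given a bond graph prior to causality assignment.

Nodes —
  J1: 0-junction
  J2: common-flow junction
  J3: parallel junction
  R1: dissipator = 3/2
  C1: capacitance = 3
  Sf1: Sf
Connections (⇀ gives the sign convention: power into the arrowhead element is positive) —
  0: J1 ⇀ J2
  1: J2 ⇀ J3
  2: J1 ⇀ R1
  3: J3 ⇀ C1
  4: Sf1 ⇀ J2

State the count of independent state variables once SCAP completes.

1  (C1 all integral)

b4 |Sf1  (Sf1 fixes flow; stroke at Sf1)
b0 |J2  (J2 flow already set via bond 4)
b1 |J2  (J2: bond 4 brought flow, rest push out)
b3 |J3  (closing 0-jn rule on J3)
b2 |J1  (J1 needs exactly one e-in)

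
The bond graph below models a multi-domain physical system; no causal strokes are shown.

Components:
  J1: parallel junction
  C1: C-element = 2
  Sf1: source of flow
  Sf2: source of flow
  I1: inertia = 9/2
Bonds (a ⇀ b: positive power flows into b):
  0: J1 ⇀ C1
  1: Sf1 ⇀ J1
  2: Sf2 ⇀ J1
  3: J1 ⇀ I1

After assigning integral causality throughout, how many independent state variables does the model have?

b1 →Sf1  (Sf1: flow source, stroke at near end)
b2 →Sf2  (source Sf2 imposes f)
b0 →J1  (C1 integral (e out))
b3 →I1  (common-e at J1 fixed by 0)

2  (C1, I1 all integral)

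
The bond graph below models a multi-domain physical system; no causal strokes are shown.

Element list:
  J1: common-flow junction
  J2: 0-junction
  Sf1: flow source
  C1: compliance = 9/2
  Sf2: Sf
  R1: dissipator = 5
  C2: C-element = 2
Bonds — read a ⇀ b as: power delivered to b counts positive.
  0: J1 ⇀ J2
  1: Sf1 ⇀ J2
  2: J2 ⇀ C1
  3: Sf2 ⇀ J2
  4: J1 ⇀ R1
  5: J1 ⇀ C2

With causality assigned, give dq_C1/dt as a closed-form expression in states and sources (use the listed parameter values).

dq_C1/dt = F_Sf1 + F_Sf2 - 2*q_C1/45 - q_C2/10

β1 →Sf1  (source Sf1 imposes f)
β3 →Sf2  (source Sf2 imposes f)
β2 →J2  (C1 outputs effort q/C1)
β0 →J1  (J2 effort already set via bond 2)
β5 →J1  (C2: C, integral causality)
β4 →R1  (only one flow-in slot at J1)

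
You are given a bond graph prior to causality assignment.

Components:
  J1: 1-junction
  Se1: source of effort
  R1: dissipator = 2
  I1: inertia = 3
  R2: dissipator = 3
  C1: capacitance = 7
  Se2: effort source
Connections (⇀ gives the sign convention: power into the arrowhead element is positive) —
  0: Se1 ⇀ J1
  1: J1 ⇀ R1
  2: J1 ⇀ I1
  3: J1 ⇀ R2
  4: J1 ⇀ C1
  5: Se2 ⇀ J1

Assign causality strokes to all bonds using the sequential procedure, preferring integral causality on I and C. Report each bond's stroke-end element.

#0 |J1  (Se1 (Se) sets effort on bond)
#5 |J1  (source Se2 imposes e)
#2 |I1  (I1 outputs flow p/I1)
#1 |J1  (J1 flow already set via bond 2)
#3 |J1  (1-jn J1 has f-setter on 2)
#4 |J1  (J1 flow already set via bond 2)

bond 0 stroke→J1
bond 1 stroke→J1
bond 2 stroke→I1
bond 3 stroke→J1
bond 4 stroke→J1
bond 5 stroke→J1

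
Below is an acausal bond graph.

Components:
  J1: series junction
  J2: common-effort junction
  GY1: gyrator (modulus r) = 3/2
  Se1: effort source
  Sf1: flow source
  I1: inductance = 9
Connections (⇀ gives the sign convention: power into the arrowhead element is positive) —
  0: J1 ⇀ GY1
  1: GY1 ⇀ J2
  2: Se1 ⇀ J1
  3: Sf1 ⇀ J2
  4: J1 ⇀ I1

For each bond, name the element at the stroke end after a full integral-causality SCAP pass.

bond 0 stroke→J1
bond 1 stroke→J2
bond 2 stroke→J1
bond 3 stroke→Sf1
bond 4 stroke→I1

β2 →J1  (source Se1 imposes e)
β3 →Sf1  (Sf1 fixes flow; stroke at Sf1)
β1 →J2  (J2: last free bond brings effort in)
β0 →J1  (through GY1, causality inverts; strokes same side of GY1)
β4 →I1  (J1: last free bond brings flow in)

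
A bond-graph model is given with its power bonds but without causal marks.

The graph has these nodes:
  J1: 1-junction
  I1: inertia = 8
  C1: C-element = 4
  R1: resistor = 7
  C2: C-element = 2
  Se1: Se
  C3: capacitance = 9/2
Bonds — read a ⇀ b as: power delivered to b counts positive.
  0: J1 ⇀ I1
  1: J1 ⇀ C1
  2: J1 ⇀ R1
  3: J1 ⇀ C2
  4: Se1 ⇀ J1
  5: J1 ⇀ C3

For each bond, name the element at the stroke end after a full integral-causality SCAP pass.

#0 →I1
#1 →J1
#2 →J1
#3 →J1
#4 →J1
#5 →J1

#4 stroke at J1  (Se1: effort source, stroke at far end)
#0 stroke at I1  (I1 outputs flow p/I1)
#1 stroke at J1  (1-jn J1 has f-setter on 0)
#2 stroke at J1  (J1: bond 0 brought flow, rest push out)
#3 stroke at J1  (J1: bond 0 brought flow, rest push out)
#5 stroke at J1  (J1 flow already set via bond 0)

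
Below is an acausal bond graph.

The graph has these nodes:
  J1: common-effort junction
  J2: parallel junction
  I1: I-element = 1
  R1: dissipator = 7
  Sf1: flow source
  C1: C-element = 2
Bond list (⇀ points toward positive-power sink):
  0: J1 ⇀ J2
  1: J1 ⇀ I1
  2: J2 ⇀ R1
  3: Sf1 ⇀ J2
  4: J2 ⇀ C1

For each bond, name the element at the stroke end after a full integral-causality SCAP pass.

bond 0 stroke at J1
bond 1 stroke at I1
bond 2 stroke at R1
bond 3 stroke at Sf1
bond 4 stroke at J2

#3 stroke→Sf1  (Sf1 (Sf) sets flow on bond)
#1 stroke→I1  (I1 outputs flow p/I1)
#0 stroke→J1  (only one effort-in slot at J1)
#4 stroke→J2  (prefer integral on C1)
#2 stroke→R1  (common-e at J2 fixed by 4)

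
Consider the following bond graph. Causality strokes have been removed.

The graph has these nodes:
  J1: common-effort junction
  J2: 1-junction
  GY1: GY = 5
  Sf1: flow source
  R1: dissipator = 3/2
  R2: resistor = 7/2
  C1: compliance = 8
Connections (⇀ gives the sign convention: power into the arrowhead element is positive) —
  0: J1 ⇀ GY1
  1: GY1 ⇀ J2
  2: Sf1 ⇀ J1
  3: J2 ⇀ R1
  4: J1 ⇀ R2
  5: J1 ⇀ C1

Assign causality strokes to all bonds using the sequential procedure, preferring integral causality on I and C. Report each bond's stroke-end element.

bond 0 |GY1
bond 1 |GY1
bond 2 |Sf1
bond 3 |J2
bond 4 |R2
bond 5 |J1

β2 stroke→Sf1  (source Sf1 imposes f)
β5 stroke→J1  (prefer integral on C1)
β0 stroke→GY1  (J1: bond 5 brought effort, rest push out)
β4 stroke→R2  (J1: bond 5 brought effort, rest push out)
β1 stroke→GY1  (GY GY1: same side as bond 0)
β3 stroke→J2  (common-f at J2 fixed by 1)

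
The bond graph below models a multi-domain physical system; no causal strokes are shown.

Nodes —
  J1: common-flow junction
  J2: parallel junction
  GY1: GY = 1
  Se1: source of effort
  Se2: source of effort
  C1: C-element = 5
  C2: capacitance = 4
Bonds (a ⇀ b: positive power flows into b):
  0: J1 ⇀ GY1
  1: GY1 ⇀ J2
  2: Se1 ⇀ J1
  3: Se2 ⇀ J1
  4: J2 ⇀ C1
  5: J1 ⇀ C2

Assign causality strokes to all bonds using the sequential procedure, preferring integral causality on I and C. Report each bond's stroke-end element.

b2 →J1  (Se1 fixes effort; stroke away)
b3 →J1  (Se2: effort source, stroke at far end)
b4 →J2  (C1 outputs effort q/C1)
b1 →GY1  (J2: bond 4 brought effort, rest push out)
b0 →GY1  (through GY1, causality inverts; strokes same side of GY1)
b5 →J1  (J1 flow already set via bond 0)

bond 0 →GY1
bond 1 →GY1
bond 2 →J1
bond 3 →J1
bond 4 →J2
bond 5 →J1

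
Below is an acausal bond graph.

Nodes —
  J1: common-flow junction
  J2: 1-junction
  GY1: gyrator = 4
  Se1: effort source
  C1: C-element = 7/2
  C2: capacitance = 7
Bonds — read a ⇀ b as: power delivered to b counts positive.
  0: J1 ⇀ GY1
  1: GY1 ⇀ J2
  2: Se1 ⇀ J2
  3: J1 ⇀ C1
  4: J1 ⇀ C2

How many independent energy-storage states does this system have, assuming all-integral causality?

2  (C1, C2 all integral)

#2 stroke→J2  (Se1 fixes effort; stroke away)
#1 stroke→GY1  (J2 needs exactly one f-in)
#0 stroke→GY1  (GY1: gyrator matches bond 1)
#3 stroke→J1  (common-f at J1 fixed by 0)
#4 stroke→J1  (J1 flow already set via bond 0)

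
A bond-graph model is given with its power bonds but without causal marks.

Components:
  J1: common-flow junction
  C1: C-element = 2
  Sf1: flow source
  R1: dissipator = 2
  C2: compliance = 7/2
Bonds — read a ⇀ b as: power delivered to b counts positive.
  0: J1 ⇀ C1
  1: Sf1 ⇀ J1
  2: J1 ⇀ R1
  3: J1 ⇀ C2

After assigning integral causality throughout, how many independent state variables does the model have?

2  (C1, C2 all integral)

b1 |Sf1  (Sf1 fixes flow; stroke at Sf1)
b0 |J1  (1-jn J1 has f-setter on 1)
b2 |J1  (common-f at J1 fixed by 1)
b3 |J1  (1-jn J1 has f-setter on 1)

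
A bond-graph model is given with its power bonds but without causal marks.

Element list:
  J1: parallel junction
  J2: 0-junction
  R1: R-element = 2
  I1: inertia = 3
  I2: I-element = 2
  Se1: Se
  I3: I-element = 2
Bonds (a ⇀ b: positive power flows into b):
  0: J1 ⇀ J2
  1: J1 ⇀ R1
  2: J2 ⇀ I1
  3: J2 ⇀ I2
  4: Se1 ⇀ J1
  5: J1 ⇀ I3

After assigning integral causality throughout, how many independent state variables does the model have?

β4 |J1  (Se1: effort source, stroke at far end)
β0 |J2  (common-e at J1 fixed by 4)
β1 |R1  (J1: bond 4 brought effort, rest push out)
β5 |I3  (J1: bond 4 brought effort, rest push out)
β2 |I1  (0-jn J2 has e-setter on 0)
β3 |I2  (0-jn J2 has e-setter on 0)

3  (I1, I2, I3 all integral)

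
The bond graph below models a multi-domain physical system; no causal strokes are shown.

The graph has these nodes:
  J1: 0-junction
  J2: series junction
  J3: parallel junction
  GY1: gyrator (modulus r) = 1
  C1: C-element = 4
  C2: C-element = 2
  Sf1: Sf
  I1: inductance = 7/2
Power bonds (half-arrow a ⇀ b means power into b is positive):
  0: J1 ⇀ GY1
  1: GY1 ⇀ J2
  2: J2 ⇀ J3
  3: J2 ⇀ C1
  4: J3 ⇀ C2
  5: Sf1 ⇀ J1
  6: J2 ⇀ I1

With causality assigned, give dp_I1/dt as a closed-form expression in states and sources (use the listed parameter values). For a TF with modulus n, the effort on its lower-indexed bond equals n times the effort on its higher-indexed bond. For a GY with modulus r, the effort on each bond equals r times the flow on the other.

dp_I1/dt = F_Sf1 - q_C1/4 - q_C2/2

β5 stroke→Sf1  (Sf1 (Sf) sets flow on bond)
β0 stroke→J1  (closing 0-jn rule on J1)
β1 stroke→J2  (GY1: gyrator matches bond 0)
β3 stroke→J2  (prefer integral on C1)
β4 stroke→J3  (prefer integral on C2)
β2 stroke→J2  (0-jn J3 has e-setter on 4)
β6 stroke→I1  (only one flow-in slot at J2)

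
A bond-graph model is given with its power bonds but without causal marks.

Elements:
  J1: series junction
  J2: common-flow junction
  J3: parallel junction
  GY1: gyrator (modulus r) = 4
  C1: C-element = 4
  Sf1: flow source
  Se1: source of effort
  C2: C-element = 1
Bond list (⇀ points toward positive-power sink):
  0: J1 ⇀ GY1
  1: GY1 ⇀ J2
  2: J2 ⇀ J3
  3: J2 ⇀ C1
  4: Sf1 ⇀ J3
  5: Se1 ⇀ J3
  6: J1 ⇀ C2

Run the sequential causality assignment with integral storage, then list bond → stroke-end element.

#4 →Sf1  (Sf1: flow source, stroke at near end)
#5 →J3  (Se1: effort source, stroke at far end)
#2 →J2  (0-jn J3 has e-setter on 5)
#3 →J2  (prefer integral on C1)
#1 →GY1  (only one flow-in slot at J2)
#0 →GY1  (through GY1, causality inverts; strokes same side of GY1)
#6 →J1  (J1 flow already set via bond 0)

bond 0 stroke→GY1
bond 1 stroke→GY1
bond 2 stroke→J2
bond 3 stroke→J2
bond 4 stroke→Sf1
bond 5 stroke→J3
bond 6 stroke→J1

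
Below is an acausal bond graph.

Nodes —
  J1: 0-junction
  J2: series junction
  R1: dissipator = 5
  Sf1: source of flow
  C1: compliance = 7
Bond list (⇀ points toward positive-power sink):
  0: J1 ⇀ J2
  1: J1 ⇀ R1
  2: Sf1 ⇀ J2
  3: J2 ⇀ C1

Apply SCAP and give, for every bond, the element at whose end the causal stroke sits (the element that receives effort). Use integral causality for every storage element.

β0 stroke at J2
β1 stroke at J1
β2 stroke at Sf1
β3 stroke at J2

β2 stroke at Sf1  (Sf1 fixes flow; stroke at Sf1)
β0 stroke at J2  (J2 flow already set via bond 2)
β3 stroke at J2  (common-f at J2 fixed by 2)
β1 stroke at J1  (J1: last free bond brings effort in)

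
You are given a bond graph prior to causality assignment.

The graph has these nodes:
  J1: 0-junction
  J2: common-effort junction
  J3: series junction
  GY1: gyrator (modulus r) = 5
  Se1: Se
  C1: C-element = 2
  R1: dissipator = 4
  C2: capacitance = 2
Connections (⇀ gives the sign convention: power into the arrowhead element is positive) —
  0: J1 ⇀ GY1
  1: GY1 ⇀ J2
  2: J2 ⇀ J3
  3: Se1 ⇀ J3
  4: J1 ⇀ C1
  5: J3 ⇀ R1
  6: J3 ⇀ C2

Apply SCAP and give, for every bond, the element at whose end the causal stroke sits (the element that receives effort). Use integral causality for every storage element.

#0 |GY1
#1 |GY1
#2 |J2
#3 |J3
#4 |J1
#5 |J3
#6 |J3

β3 stroke→J3  (Se1 fixes effort; stroke away)
β4 stroke→J1  (C1 outputs effort q/C1)
β0 stroke→GY1  (common-e at J1 fixed by 4)
β1 stroke→GY1  (through GY1, causality inverts; strokes same side of GY1)
β2 stroke→J2  (closing 0-jn rule on J2)
β5 stroke→J3  (common-f at J3 fixed by 2)
β6 stroke→J3  (J3 flow already set via bond 2)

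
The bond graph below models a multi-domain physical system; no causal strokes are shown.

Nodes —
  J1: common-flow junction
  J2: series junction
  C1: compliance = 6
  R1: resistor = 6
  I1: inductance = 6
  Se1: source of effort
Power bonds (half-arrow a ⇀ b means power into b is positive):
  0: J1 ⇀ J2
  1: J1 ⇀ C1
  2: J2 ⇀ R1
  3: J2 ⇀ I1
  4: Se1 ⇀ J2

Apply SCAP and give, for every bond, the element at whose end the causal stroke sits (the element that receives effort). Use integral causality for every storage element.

β4 |J2  (Se1 (Se) sets effort on bond)
β1 |J1  (C1 integral (e out))
β0 |J2  (closing 1-jn rule on J1)
β3 |I1  (prefer integral on I1)
β2 |J2  (J2: bond 3 brought flow, rest push out)

β0 |J2
β1 |J1
β2 |J2
β3 |I1
β4 |J2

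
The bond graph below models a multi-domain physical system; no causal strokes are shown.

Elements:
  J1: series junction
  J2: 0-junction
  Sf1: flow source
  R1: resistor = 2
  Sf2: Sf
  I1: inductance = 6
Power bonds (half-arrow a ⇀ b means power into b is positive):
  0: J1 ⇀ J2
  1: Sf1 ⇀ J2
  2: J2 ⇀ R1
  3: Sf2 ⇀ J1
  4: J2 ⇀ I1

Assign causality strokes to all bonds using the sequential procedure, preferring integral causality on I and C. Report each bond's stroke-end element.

β1 →Sf1  (Sf1 fixes flow; stroke at Sf1)
β3 →Sf2  (Sf2 fixes flow; stroke at Sf2)
β0 →J1  (common-f at J1 fixed by 3)
β4 →I1  (I1 integral (f out))
β2 →J2  (J2 needs exactly one e-in)

β0 |J1
β1 |Sf1
β2 |J2
β3 |Sf2
β4 |I1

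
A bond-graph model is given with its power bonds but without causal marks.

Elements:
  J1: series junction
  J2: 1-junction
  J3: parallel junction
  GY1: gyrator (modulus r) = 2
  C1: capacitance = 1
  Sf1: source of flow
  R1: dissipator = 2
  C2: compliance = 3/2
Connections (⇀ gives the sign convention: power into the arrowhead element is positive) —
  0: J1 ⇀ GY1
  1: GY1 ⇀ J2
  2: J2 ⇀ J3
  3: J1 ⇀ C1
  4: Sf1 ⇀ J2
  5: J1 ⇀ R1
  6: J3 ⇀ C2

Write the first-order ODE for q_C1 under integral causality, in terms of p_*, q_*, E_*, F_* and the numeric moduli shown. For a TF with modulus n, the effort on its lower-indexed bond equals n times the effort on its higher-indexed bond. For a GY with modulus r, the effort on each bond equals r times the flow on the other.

dq_C1/dt = -F_Sf1 - q_C1/2

β4 stroke at Sf1  (Sf1: flow source, stroke at near end)
β1 stroke at J2  (1-jn J2 has f-setter on 4)
β2 stroke at J2  (1-jn J2 has f-setter on 4)
β6 stroke at J3  (J3 needs exactly one e-in)
β0 stroke at J1  (through GY1, causality inverts; strokes same side of GY1)
β3 stroke at J1  (C1 outputs effort q/C1)
β5 stroke at R1  (J1 needs exactly one f-in)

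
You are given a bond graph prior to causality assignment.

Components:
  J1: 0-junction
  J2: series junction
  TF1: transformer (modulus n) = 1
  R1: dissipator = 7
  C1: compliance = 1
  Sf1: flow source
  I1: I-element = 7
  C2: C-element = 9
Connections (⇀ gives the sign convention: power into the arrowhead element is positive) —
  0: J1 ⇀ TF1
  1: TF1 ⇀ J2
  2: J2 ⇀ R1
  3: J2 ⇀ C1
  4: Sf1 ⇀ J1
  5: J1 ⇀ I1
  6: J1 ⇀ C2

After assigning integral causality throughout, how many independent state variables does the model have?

b4 |Sf1  (Sf1 fixes flow; stroke at Sf1)
b3 |J2  (prefer integral on C1)
b5 |I1  (I1 outputs flow p/I1)
b6 |J1  (C2 outputs effort q/C2)
b0 |TF1  (common-e at J1 fixed by 6)
b1 |J2  (TF1: transformer flips bond 0)
b2 |R1  (J2 needs exactly one f-in)

3  (C1, C2, I1 all integral)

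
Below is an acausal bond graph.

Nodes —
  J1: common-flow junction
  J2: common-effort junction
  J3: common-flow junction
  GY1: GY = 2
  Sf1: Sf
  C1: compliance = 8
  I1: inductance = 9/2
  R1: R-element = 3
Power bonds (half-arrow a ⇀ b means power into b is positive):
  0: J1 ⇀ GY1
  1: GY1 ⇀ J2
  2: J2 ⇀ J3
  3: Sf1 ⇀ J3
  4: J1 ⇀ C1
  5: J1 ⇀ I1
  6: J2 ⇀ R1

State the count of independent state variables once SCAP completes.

2  (C1, I1 all integral)

#3 stroke→Sf1  (Sf1 (Sf) sets flow on bond)
#2 stroke→J3  (1-jn J3 has f-setter on 3)
#4 stroke→J1  (C1 outputs effort q/C1)
#5 stroke→I1  (prefer integral on I1)
#0 stroke→J1  (J1: bond 5 brought flow, rest push out)
#1 stroke→J2  (through GY1, causality inverts; strokes same side of GY1)
#6 stroke→R1  (J2: bond 1 brought effort, rest push out)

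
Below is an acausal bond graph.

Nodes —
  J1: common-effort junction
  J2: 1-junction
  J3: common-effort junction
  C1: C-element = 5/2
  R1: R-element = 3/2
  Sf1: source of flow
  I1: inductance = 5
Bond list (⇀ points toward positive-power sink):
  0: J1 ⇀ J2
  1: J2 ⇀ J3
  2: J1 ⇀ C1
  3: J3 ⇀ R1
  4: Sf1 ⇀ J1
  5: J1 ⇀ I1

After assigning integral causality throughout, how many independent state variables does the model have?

#4 stroke→Sf1  (Sf1: flow source, stroke at near end)
#2 stroke→J1  (C1 outputs effort q/C1)
#0 stroke→J2  (J1 effort already set via bond 2)
#5 stroke→I1  (0-jn J1 has e-setter on 2)
#1 stroke→J3  (closing 1-jn rule on J2)
#3 stroke→R1  (J3 effort already set via bond 1)

2  (C1, I1 all integral)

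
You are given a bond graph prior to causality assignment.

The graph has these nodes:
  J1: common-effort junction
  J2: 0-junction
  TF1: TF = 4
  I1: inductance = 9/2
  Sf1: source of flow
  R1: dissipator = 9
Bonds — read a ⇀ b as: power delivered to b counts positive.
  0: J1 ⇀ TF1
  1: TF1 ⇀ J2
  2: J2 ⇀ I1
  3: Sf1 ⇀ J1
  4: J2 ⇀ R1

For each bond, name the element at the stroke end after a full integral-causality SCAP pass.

bond 3 |Sf1  (Sf1: flow source, stroke at near end)
bond 0 |J1  (J1 needs exactly one e-in)
bond 1 |TF1  (through TF1, causality passes straight; one stroke at TF1)
bond 2 |I1  (I1 outputs flow p/I1)
bond 4 |J2  (closing 0-jn rule on J2)

bond 0 →J1
bond 1 →TF1
bond 2 →I1
bond 3 →Sf1
bond 4 →J2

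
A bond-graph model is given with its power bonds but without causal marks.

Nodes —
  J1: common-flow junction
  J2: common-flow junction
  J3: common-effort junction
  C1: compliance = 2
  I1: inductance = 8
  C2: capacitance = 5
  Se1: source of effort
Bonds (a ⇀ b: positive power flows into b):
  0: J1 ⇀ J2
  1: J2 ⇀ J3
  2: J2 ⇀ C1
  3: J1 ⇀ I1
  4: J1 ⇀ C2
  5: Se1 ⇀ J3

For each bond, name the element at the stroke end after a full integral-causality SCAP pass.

#5 stroke at J3  (source Se1 imposes e)
#1 stroke at J2  (J3 effort already set via bond 5)
#2 stroke at J2  (C1 integral (e out))
#0 stroke at J1  (J2: last free bond brings flow in)
#3 stroke at I1  (I1: I, integral causality)
#4 stroke at J1  (J1 flow already set via bond 3)

bond 0 |J1
bond 1 |J2
bond 2 |J2
bond 3 |I1
bond 4 |J1
bond 5 |J3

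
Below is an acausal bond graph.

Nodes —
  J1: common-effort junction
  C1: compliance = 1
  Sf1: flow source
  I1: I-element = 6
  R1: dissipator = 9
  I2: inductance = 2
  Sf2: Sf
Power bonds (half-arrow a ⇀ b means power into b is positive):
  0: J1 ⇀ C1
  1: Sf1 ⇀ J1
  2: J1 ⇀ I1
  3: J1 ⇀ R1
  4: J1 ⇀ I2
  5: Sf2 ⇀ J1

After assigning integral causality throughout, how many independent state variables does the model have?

3  (C1, I1, I2 all integral)

β1 |Sf1  (Sf1 (Sf) sets flow on bond)
β5 |Sf2  (Sf2 fixes flow; stroke at Sf2)
β0 |J1  (C1: C, integral causality)
β2 |I1  (J1: bond 0 brought effort, rest push out)
β3 |R1  (J1 effort already set via bond 0)
β4 |I2  (0-jn J1 has e-setter on 0)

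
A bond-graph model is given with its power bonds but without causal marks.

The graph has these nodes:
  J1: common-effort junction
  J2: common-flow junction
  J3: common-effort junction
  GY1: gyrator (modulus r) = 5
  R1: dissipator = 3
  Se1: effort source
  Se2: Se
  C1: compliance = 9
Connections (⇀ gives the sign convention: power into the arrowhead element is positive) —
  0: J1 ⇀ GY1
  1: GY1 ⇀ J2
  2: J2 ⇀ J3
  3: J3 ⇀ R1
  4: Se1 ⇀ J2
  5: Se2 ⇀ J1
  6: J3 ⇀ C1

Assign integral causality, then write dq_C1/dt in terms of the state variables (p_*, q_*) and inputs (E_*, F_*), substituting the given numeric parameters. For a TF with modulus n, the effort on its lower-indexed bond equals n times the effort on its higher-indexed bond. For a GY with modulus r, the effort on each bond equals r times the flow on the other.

dq_C1/dt = E_Se2/5 - q_C1/27

β4 stroke→J2  (Se1 fixes effort; stroke away)
β5 stroke→J1  (Se2: effort source, stroke at far end)
β0 stroke→GY1  (J1: bond 5 brought effort, rest push out)
β1 stroke→GY1  (GY1: gyrator matches bond 0)
β2 stroke→J2  (common-f at J2 fixed by 1)
β6 stroke→J3  (C1: C, integral causality)
β3 stroke→R1  (J3: bond 6 brought effort, rest push out)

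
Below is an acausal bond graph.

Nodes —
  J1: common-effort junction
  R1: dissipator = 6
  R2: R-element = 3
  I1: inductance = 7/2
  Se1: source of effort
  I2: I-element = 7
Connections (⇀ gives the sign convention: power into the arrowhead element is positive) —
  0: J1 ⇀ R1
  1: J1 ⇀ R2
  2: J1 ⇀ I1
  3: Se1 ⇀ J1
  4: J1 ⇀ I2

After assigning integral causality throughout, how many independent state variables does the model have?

b3 stroke→J1  (Se1 fixes effort; stroke away)
b0 stroke→R1  (common-e at J1 fixed by 3)
b1 stroke→R2  (J1: bond 3 brought effort, rest push out)
b2 stroke→I1  (J1: bond 3 brought effort, rest push out)
b4 stroke→I2  (0-jn J1 has e-setter on 3)

2  (I1, I2 all integral)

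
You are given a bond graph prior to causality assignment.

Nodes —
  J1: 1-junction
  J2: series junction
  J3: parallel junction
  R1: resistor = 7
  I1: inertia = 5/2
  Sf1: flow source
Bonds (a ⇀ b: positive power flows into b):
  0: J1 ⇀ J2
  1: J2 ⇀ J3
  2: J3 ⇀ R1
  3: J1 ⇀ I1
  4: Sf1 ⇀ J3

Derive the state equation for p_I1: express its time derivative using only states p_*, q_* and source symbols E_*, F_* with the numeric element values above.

b4 stroke→Sf1  (source Sf1 imposes f)
b3 stroke→I1  (I1: I, integral causality)
b0 stroke→J1  (common-f at J1 fixed by 3)
b1 stroke→J2  (J2: bond 0 brought flow, rest push out)
b2 stroke→J3  (only one effort-in slot at J3)

dp_I1/dt = -7*F_Sf1 - 14*p_I1/5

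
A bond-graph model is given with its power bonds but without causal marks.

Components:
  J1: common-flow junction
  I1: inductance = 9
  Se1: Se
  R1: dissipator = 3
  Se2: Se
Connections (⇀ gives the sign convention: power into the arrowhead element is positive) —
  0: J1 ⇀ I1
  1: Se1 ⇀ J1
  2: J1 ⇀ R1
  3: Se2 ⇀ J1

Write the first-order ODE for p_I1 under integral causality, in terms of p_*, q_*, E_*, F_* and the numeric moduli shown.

dp_I1/dt = E_Se1 + E_Se2 - p_I1/3

#1 stroke→J1  (Se1: effort source, stroke at far end)
#3 stroke→J1  (source Se2 imposes e)
#0 stroke→I1  (I1 integral (f out))
#2 stroke→J1  (J1: bond 0 brought flow, rest push out)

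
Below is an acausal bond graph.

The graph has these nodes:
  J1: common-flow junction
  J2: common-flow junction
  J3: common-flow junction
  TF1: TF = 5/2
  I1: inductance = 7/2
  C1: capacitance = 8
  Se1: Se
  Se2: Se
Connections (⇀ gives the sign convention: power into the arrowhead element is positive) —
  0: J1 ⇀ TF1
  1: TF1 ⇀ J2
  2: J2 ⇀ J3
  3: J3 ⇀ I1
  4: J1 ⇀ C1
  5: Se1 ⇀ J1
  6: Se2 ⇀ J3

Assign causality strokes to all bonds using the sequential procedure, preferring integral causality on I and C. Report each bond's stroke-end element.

b5 |J1  (Se1 fixes effort; stroke away)
b6 |J3  (Se2 (Se) sets effort on bond)
b3 |I1  (I1: I, integral causality)
b2 |J3  (J3 flow already set via bond 3)
b1 |J2  (common-f at J2 fixed by 2)
b0 |TF1  (TF1 one-in-one-out from 1)
b4 |J1  (J1 flow already set via bond 0)

b0 →TF1
b1 →J2
b2 →J3
b3 →I1
b4 →J1
b5 →J1
b6 →J3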